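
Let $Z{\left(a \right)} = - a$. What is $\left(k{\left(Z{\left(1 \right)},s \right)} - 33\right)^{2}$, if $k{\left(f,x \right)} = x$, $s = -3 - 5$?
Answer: $1681$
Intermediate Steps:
$s = -8$ ($s = -3 - 5 = -8$)
$\left(k{\left(Z{\left(1 \right)},s \right)} - 33\right)^{2} = \left(-8 - 33\right)^{2} = \left(-41\right)^{2} = 1681$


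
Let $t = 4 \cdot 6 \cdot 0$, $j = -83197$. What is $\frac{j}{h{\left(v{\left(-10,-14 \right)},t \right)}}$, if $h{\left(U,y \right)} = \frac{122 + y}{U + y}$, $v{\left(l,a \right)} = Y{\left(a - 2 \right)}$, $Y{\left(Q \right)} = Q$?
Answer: $\frac{665576}{61} \approx 10911.0$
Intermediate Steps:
$v{\left(l,a \right)} = -2 + a$ ($v{\left(l,a \right)} = a - 2 = -2 + a$)
$t = 0$ ($t = 24 \cdot 0 = 0$)
$h{\left(U,y \right)} = \frac{122 + y}{U + y}$
$\frac{j}{h{\left(v{\left(-10,-14 \right)},t \right)}} = - \frac{83197}{\frac{1}{\left(-2 - 14\right) + 0} \left(122 + 0\right)} = - \frac{83197}{\frac{1}{-16 + 0} \cdot 122} = - \frac{83197}{\frac{1}{-16} \cdot 122} = - \frac{83197}{\left(- \frac{1}{16}\right) 122} = - \frac{83197}{- \frac{61}{8}} = \left(-83197\right) \left(- \frac{8}{61}\right) = \frac{665576}{61}$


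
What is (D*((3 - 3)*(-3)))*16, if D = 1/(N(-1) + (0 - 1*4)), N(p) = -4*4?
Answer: 0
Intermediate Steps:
N(p) = -16
D = -1/20 (D = 1/(-16 + (0 - 1*4)) = 1/(-16 + (0 - 4)) = 1/(-16 - 4) = 1/(-20) = -1/20 ≈ -0.050000)
(D*((3 - 3)*(-3)))*16 = -(3 - 3)*(-3)/20*16 = -0*(-3)*16 = -1/20*0*16 = 0*16 = 0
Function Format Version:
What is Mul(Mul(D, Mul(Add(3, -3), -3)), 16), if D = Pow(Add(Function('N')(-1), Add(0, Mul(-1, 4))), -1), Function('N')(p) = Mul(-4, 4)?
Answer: 0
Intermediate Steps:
Function('N')(p) = -16
D = Rational(-1, 20) (D = Pow(Add(-16, Add(0, Mul(-1, 4))), -1) = Pow(Add(-16, Add(0, -4)), -1) = Pow(Add(-16, -4), -1) = Pow(-20, -1) = Rational(-1, 20) ≈ -0.050000)
Mul(Mul(D, Mul(Add(3, -3), -3)), 16) = Mul(Mul(Rational(-1, 20), Mul(Add(3, -3), -3)), 16) = Mul(Mul(Rational(-1, 20), Mul(0, -3)), 16) = Mul(Mul(Rational(-1, 20), 0), 16) = Mul(0, 16) = 0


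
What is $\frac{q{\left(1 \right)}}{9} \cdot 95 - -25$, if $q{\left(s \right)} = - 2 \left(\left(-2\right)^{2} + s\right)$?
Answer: $- \frac{725}{9} \approx -80.556$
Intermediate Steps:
$q{\left(s \right)} = -8 - 2 s$ ($q{\left(s \right)} = - 2 \left(4 + s\right) = -8 - 2 s$)
$\frac{q{\left(1 \right)}}{9} \cdot 95 - -25 = \frac{-8 - 2}{9} \cdot 95 - -25 = \left(-8 - 2\right) \frac{1}{9} \cdot 95 + 25 = \left(-10\right) \frac{1}{9} \cdot 95 + 25 = \left(- \frac{10}{9}\right) 95 + 25 = - \frac{950}{9} + 25 = - \frac{725}{9}$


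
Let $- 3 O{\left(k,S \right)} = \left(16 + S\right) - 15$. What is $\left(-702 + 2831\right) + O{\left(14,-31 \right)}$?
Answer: $2139$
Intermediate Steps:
$O{\left(k,S \right)} = - \frac{1}{3} - \frac{S}{3}$ ($O{\left(k,S \right)} = - \frac{\left(16 + S\right) - 15}{3} = - \frac{1 + S}{3} = - \frac{1}{3} - \frac{S}{3}$)
$\left(-702 + 2831\right) + O{\left(14,-31 \right)} = \left(-702 + 2831\right) - -10 = 2129 + \left(- \frac{1}{3} + \frac{31}{3}\right) = 2129 + 10 = 2139$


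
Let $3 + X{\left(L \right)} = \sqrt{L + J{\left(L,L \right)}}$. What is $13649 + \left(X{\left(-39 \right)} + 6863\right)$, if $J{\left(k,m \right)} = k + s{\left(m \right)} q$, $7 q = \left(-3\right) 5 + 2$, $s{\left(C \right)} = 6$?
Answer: $20509 + \frac{4 i \sqrt{273}}{7} \approx 20509.0 + 9.4415 i$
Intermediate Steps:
$q = - \frac{13}{7}$ ($q = \frac{\left(-3\right) 5 + 2}{7} = \frac{-15 + 2}{7} = \frac{1}{7} \left(-13\right) = - \frac{13}{7} \approx -1.8571$)
$J{\left(k,m \right)} = - \frac{78}{7} + k$ ($J{\left(k,m \right)} = k + 6 \left(- \frac{13}{7}\right) = k - \frac{78}{7} = - \frac{78}{7} + k$)
$X{\left(L \right)} = -3 + \sqrt{- \frac{78}{7} + 2 L}$ ($X{\left(L \right)} = -3 + \sqrt{L + \left(- \frac{78}{7} + L\right)} = -3 + \sqrt{- \frac{78}{7} + 2 L}$)
$13649 + \left(X{\left(-39 \right)} + 6863\right) = 13649 + \left(\left(-3 + \frac{\sqrt{-546 + 98 \left(-39\right)}}{7}\right) + 6863\right) = 13649 + \left(\left(-3 + \frac{\sqrt{-546 - 3822}}{7}\right) + 6863\right) = 13649 + \left(\left(-3 + \frac{\sqrt{-4368}}{7}\right) + 6863\right) = 13649 + \left(\left(-3 + \frac{4 i \sqrt{273}}{7}\right) + 6863\right) = 13649 + \left(6860 + \frac{4 i \sqrt{273}}{7}\right) = 20509 + \frac{4 i \sqrt{273}}{7}$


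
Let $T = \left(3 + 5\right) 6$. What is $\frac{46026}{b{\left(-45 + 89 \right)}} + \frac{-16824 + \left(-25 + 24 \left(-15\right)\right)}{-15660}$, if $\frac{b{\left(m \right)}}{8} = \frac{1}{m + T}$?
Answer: $\frac{8288839549}{15660} \approx 5.293 \cdot 10^{5}$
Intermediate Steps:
$T = 48$ ($T = 8 \cdot 6 = 48$)
$b{\left(m \right)} = \frac{8}{48 + m}$ ($b{\left(m \right)} = \frac{8}{m + 48} = \frac{8}{48 + m}$)
$\frac{46026}{b{\left(-45 + 89 \right)}} + \frac{-16824 + \left(-25 + 24 \left(-15\right)\right)}{-15660} = \frac{46026}{8 \frac{1}{48 + \left(-45 + 89\right)}} + \frac{-16824 + \left(-25 + 24 \left(-15\right)\right)}{-15660} = \frac{46026}{8 \frac{1}{48 + 44}} + \left(-16824 - 385\right) \left(- \frac{1}{15660}\right) = \frac{46026}{8 \cdot \frac{1}{92}} + \left(-16824 - 385\right) \left(- \frac{1}{15660}\right) = \frac{46026}{8 \cdot \frac{1}{92}} - - \frac{17209}{15660} = \frac{46026}{\frac{2}{23}} + \frac{17209}{15660} = 46026 \cdot \frac{23}{2} + \frac{17209}{15660} = 529299 + \frac{17209}{15660} = \frac{8288839549}{15660}$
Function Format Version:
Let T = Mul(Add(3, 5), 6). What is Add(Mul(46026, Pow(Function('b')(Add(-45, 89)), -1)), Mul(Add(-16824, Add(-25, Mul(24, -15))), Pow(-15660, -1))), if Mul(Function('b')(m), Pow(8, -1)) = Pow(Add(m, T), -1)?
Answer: Rational(8288839549, 15660) ≈ 5.2930e+5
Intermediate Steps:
T = 48 (T = Mul(8, 6) = 48)
Function('b')(m) = Mul(8, Pow(Add(48, m), -1)) (Function('b')(m) = Mul(8, Pow(Add(m, 48), -1)) = Mul(8, Pow(Add(48, m), -1)))
Add(Mul(46026, Pow(Function('b')(Add(-45, 89)), -1)), Mul(Add(-16824, Add(-25, Mul(24, -15))), Pow(-15660, -1))) = Add(Mul(46026, Pow(Mul(8, Pow(Add(48, Add(-45, 89)), -1)), -1)), Mul(Add(-16824, Add(-25, Mul(24, -15))), Pow(-15660, -1))) = Add(Mul(46026, Pow(Mul(8, Pow(Add(48, 44), -1)), -1)), Mul(Add(-16824, Add(-25, -360)), Rational(-1, 15660))) = Add(Mul(46026, Pow(Mul(8, Pow(92, -1)), -1)), Mul(Add(-16824, -385), Rational(-1, 15660))) = Add(Mul(46026, Pow(Mul(8, Rational(1, 92)), -1)), Mul(-17209, Rational(-1, 15660))) = Add(Mul(46026, Pow(Rational(2, 23), -1)), Rational(17209, 15660)) = Add(Mul(46026, Rational(23, 2)), Rational(17209, 15660)) = Add(529299, Rational(17209, 15660)) = Rational(8288839549, 15660)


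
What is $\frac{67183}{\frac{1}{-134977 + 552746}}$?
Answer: $28066974727$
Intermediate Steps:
$\frac{67183}{\frac{1}{-134977 + 552746}} = \frac{67183}{\frac{1}{417769}} = 67183 \frac{1}{\frac{1}{417769}} = 67183 \cdot 417769 = 28066974727$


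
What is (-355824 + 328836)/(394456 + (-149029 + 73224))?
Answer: -8996/106217 ≈ -0.084695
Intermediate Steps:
(-355824 + 328836)/(394456 + (-149029 + 73224)) = -26988/(394456 - 75805) = -26988/318651 = -26988*1/318651 = -8996/106217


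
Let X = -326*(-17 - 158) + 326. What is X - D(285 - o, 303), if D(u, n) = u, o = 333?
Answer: 57424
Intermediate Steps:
X = 57376 (X = -326*(-175) + 326 = 57050 + 326 = 57376)
X - D(285 - o, 303) = 57376 - (285 - 1*333) = 57376 - (285 - 333) = 57376 - 1*(-48) = 57376 + 48 = 57424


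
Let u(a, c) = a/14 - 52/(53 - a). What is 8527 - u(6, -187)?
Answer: 2805606/329 ≈ 8527.7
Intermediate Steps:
u(a, c) = -52/(53 - a) + a/14 (u(a, c) = a*(1/14) - 52/(53 - a) = a/14 - 52/(53 - a) = -52/(53 - a) + a/14)
8527 - u(6, -187) = 8527 - (728 + 6² - 53*6)/(14*(-53 + 6)) = 8527 - (728 + 36 - 318)/(14*(-47)) = 8527 - (-1)*446/(14*47) = 8527 - 1*(-223/329) = 8527 + 223/329 = 2805606/329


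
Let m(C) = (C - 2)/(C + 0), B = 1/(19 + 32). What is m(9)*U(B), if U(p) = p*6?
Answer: 14/153 ≈ 0.091503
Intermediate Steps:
B = 1/51 ≈ 0.019608
U(p) = 6*p
m(C) = (-2 + C)/C
m(9)*U(B) = ((-2 + 9)/9)*(6*(1/51)) = ((⅑)*7)*(2/17) = (7/9)*(2/17) = 14/153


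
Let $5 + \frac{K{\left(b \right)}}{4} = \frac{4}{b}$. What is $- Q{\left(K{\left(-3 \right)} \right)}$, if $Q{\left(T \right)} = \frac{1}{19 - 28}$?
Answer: $\frac{1}{9} \approx 0.11111$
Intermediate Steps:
$K{\left(b \right)} = -20 + \frac{16}{b}$ ($K{\left(b \right)} = -20 + 4 \frac{4}{b} = -20 + \frac{16}{b}$)
$Q{\left(T \right)} = - \frac{1}{9}$ ($Q{\left(T \right)} = \frac{1}{-9} = - \frac{1}{9}$)
$- Q{\left(K{\left(-3 \right)} \right)} = \left(-1\right) \left(- \frac{1}{9}\right) = \frac{1}{9}$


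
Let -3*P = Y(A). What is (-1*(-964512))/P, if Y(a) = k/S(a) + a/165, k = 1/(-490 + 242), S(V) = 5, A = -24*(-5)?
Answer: -1461771520/367 ≈ -3.9830e+6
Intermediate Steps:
A = 120
k = -1/248 (k = 1/(-248) = -1/248 ≈ -0.0040323)
Y(a) = -1/1240 + a/165 (Y(a) = -1/248/5 + a/165 = -1/248*⅕ + a*(1/165) = -1/1240 + a/165)
P = -3303/13640 (P = -(-1/1240 + (1/165)*120)/3 = -(-1/1240 + 8/11)/3 = -⅓*9909/13640 = -3303/13640 ≈ -0.24216)
(-1*(-964512))/P = (-1*(-964512))/(-3303/13640) = 964512*(-13640/3303) = -1461771520/367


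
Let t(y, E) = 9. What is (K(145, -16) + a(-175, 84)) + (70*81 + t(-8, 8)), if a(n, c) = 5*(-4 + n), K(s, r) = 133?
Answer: 4917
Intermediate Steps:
a(n, c) = -20 + 5*n
(K(145, -16) + a(-175, 84)) + (70*81 + t(-8, 8)) = (133 + (-20 + 5*(-175))) + (70*81 + 9) = (133 + (-20 - 875)) + (5670 + 9) = (133 - 895) + 5679 = -762 + 5679 = 4917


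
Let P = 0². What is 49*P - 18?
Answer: -18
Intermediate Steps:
P = 0
49*P - 18 = 49*0 - 18 = 0 - 18 = -18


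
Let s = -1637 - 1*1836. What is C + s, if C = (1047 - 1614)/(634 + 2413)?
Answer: -10582798/3047 ≈ -3473.2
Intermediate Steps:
s = -3473 (s = -1637 - 1836 = -3473)
C = -567/3047 ≈ -0.18608
C + s = -567/3047 - 3473 = -10582798/3047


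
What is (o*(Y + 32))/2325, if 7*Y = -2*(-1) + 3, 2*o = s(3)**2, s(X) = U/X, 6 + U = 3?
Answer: 229/32550 ≈ 0.0070353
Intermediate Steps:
U = -3 (U = -6 + 3 = -3)
s(X) = -3/X
o = 1/2 (o = (-3/3)**2/2 = (-3*1/3)**2/2 = (1/2)*(-1)**2 = (1/2)*1 = 1/2 ≈ 0.50000)
Y = 5/7 (Y = (-2*(-1) + 3)/7 = (2 + 3)/7 = (1/7)*5 = 5/7 ≈ 0.71429)
(o*(Y + 32))/2325 = ((5/7 + 32)/2)/2325 = ((1/2)*(229/7))*(1/2325) = (229/14)*(1/2325) = 229/32550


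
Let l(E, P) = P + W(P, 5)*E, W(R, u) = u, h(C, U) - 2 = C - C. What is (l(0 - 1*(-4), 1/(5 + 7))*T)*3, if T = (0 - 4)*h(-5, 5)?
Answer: -482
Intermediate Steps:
h(C, U) = 2 (h(C, U) = 2 + (C - C) = 2 + 0 = 2)
l(E, P) = P + 5*E
T = -8 (T = (0 - 4)*2 = -4*2 = -8)
(l(0 - 1*(-4), 1/(5 + 7))*T)*3 = ((1/(5 + 7) + 5*(0 - 1*(-4)))*(-8))*3 = ((1/12 + 5*(0 + 4))*(-8))*3 = ((1/12 + 5*4)*(-8))*3 = ((1/12 + 20)*(-8))*3 = ((241/12)*(-8))*3 = -482/3*3 = -482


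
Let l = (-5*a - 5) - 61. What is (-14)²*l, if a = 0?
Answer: -12936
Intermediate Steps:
l = -66 (l = (-5*0 - 5) - 61 = (0 - 5) - 61 = -5 - 61 = -66)
(-14)²*l = (-14)²*(-66) = 196*(-66) = -12936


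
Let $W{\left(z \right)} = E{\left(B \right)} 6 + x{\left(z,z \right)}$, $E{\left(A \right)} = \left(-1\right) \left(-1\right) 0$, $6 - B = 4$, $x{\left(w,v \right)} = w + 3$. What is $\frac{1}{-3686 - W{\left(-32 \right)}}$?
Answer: $- \frac{1}{3657} \approx -0.00027345$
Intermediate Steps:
$x{\left(w,v \right)} = 3 + w$
$B = 2$ ($B = 6 - 4 = 2$)
$E{\left(A \right)} = 0$ ($E{\left(A \right)} = 1 \cdot 0 = 0$)
$W{\left(z \right)} = 3 + z$ ($W{\left(z \right)} = 0 \cdot 6 + \left(3 + z\right) = 0 + \left(3 + z\right) = 3 + z$)
$\frac{1}{-3686 - W{\left(-32 \right)}} = \frac{1}{-3686 - \left(3 - 32\right)} = \frac{1}{-3686 - -29} = \frac{1}{-3686 + 29} = \frac{1}{-3657} = - \frac{1}{3657}$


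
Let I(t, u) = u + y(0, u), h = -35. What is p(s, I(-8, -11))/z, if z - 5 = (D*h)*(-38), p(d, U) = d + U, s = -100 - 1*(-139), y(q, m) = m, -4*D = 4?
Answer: -17/1325 ≈ -0.012830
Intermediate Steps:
D = -1 (D = -¼*4 = -1)
I(t, u) = 2*u (I(t, u) = u + u = 2*u)
s = 39 (s = -100 + 139 = 39)
p(d, U) = U + d
z = -1325 (z = 5 - 1*(-35)*(-38) = 5 + 35*(-38) = 5 - 1330 = -1325)
p(s, I(-8, -11))/z = (2*(-11) + 39)/(-1325) = (-22 + 39)*(-1/1325) = 17*(-1/1325) = -17/1325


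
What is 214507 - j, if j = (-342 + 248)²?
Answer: 205671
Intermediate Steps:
j = 8836 (j = (-94)² = 8836)
214507 - j = 214507 - 1*8836 = 214507 - 8836 = 205671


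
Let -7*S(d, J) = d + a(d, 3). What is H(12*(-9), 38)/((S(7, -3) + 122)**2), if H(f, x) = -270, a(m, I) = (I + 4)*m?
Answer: -15/722 ≈ -0.020776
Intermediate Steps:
a(m, I) = m*(4 + I) (a(m, I) = (4 + I)*m = m*(4 + I))
S(d, J) = -8*d/7 (S(d, J) = -(d + d*(4 + 3))/7 = -(d + d*7)/7 = -(d + 7*d)/7 = -8*d/7)
H(12*(-9), 38)/((S(7, -3) + 122)**2) = -270/(-8/7*7 + 122)**2 = -270/(-8 + 122)**2 = -270/(114**2) = -270/12996 = -270*1/12996 = -15/722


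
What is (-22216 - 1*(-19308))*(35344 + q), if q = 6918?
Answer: -122897896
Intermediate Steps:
(-22216 - 1*(-19308))*(35344 + q) = (-22216 - 1*(-19308))*(35344 + 6918) = (-22216 + 19308)*42262 = -2908*42262 = -122897896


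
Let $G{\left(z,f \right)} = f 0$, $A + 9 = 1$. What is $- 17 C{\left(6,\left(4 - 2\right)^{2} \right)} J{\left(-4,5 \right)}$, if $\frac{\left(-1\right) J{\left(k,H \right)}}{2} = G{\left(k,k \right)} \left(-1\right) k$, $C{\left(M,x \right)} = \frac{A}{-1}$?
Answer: $0$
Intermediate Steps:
$A = -8$ ($A = -9 + 1 = -8$)
$G{\left(z,f \right)} = 0$
$C{\left(M,x \right)} = 8$ ($C{\left(M,x \right)} = - \frac{8}{-1} = \left(-8\right) \left(-1\right) = 8$)
$J{\left(k,H \right)} = 0$ ($J{\left(k,H \right)} = - 2 \cdot 0 \left(-1\right) k = - 2 \cdot 0 k = \left(-2\right) 0 = 0$)
$- 17 C{\left(6,\left(4 - 2\right)^{2} \right)} J{\left(-4,5 \right)} = \left(-17\right) 8 \cdot 0 = \left(-136\right) 0 = 0$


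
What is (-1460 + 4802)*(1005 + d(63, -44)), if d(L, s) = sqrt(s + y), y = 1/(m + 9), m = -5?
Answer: 3358710 + 8355*I*sqrt(7) ≈ 3.3587e+6 + 22105.0*I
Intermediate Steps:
y = 1/4 (y = 1/(-5 + 9) = 1/4 ≈ 0.25000)
d(L, s) = sqrt(1/4 + s) (d(L, s) = sqrt(s + 1/4) = sqrt(1/4 + s))
(-1460 + 4802)*(1005 + d(63, -44)) = (-1460 + 4802)*(1005 + sqrt(1 + 4*(-44))/2) = 3342*(1005 + sqrt(1 - 176)/2) = 3342*(1005 + sqrt(-175)/2) = 3342*(1005 + (5*I*sqrt(7))/2) = 3342*(1005 + 5*I*sqrt(7)/2) = 3358710 + 8355*I*sqrt(7)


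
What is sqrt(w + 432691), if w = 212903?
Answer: sqrt(645594) ≈ 803.49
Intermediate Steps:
sqrt(w + 432691) = sqrt(212903 + 432691) = sqrt(645594)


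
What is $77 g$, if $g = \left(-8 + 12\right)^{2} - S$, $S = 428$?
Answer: $-31724$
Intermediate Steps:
$g = -412$ ($g = \left(-8 + 12\right)^{2} - 428 = 4^{2} - 428 = 16 - 428 = -412$)
$77 g = 77 \left(-412\right) = -31724$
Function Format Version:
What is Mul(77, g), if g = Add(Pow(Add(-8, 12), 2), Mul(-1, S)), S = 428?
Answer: -31724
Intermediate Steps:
g = -412 (g = Add(Pow(Add(-8, 12), 2), Mul(-1, 428)) = Add(Pow(4, 2), -428) = Add(16, -428) = -412)
Mul(77, g) = Mul(77, -412) = -31724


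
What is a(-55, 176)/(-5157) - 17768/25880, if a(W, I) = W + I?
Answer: -11845132/16682895 ≈ -0.71002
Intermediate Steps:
a(W, I) = I + W
a(-55, 176)/(-5157) - 17768/25880 = (176 - 55)/(-5157) - 17768/25880 = 121*(-1/5157) - 17768*1/25880 = -121/5157 - 2221/3235 = -11845132/16682895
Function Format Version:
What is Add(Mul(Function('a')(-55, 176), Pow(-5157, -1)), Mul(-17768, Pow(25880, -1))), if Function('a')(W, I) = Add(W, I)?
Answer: Rational(-11845132, 16682895) ≈ -0.71002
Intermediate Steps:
Function('a')(W, I) = Add(I, W)
Add(Mul(Function('a')(-55, 176), Pow(-5157, -1)), Mul(-17768, Pow(25880, -1))) = Add(Mul(Add(176, -55), Pow(-5157, -1)), Mul(-17768, Pow(25880, -1))) = Add(Mul(121, Rational(-1, 5157)), Mul(-17768, Rational(1, 25880))) = Add(Rational(-121, 5157), Rational(-2221, 3235)) = Rational(-11845132, 16682895)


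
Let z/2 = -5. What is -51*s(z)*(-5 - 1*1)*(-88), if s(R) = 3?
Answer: -80784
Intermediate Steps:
z = -10 (z = 2*(-5) = -10)
-51*s(z)*(-5 - 1*1)*(-88) = -153*(-5 - 1*1)*(-88) = -153*(-5 - 1)*(-88) = -153*(-6)*(-88) = -51*(-18)*(-88) = 918*(-88) = -80784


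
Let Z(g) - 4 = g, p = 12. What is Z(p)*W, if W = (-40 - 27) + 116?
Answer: 784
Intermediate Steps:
Z(g) = 4 + g
W = 49 (W = -67 + 116 = 49)
Z(p)*W = (4 + 12)*49 = 16*49 = 784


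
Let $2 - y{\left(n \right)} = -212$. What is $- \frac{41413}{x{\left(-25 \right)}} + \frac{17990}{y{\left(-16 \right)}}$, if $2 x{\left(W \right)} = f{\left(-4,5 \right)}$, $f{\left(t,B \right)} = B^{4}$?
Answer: $- \frac{3240507}{66875} \approx -48.456$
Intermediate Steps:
$y{\left(n \right)} = 214$ ($y{\left(n \right)} = 2 - -212 = 2 + 212 = 214$)
$x{\left(W \right)} = \frac{625}{2}$ ($x{\left(W \right)} = \frac{5^{4}}{2} = \frac{1}{2} \cdot 625 = \frac{625}{2}$)
$- \frac{41413}{x{\left(-25 \right)}} + \frac{17990}{y{\left(-16 \right)}} = - \frac{41413}{\frac{625}{2}} + \frac{17990}{214} = \left(-41413\right) \frac{2}{625} + 17990 \cdot \frac{1}{214} = - \frac{82826}{625} + \frac{8995}{107} = - \frac{3240507}{66875}$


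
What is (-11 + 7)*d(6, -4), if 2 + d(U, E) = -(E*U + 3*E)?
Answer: -136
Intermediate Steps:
d(U, E) = -2 - 3*E - E*U (d(U, E) = -2 - (E*U + 3*E) = -2 - (3*E + E*U) = -2 + (-3*E - E*U) = -2 - 3*E - E*U)
(-11 + 7)*d(6, -4) = (-11 + 7)*(-2 - 3*(-4) - 1*(-4)*6) = -4*(-2 + 12 + 24) = -4*34 = -136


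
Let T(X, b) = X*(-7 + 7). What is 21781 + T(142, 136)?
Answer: 21781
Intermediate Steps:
T(X, b) = 0 (T(X, b) = X*0 = 0)
21781 + T(142, 136) = 21781 + 0 = 21781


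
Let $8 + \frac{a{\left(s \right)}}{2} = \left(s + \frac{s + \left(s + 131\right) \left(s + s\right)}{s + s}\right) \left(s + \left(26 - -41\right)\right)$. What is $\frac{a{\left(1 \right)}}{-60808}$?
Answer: $- \frac{4535}{15202} \approx -0.29832$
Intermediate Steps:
$a{\left(s \right)} = -16 + 2 \left(67 + s\right) \left(s + \frac{s + 2 s \left(131 + s\right)}{2 s}\right)$ ($a{\left(s \right)} = -16 + 2 \left(s + \frac{s + \left(s + 131\right) \left(s + s\right)}{s + s}\right) \left(s + \left(26 - -41\right)\right) = -16 + 2 \left(s + \frac{s + \left(131 + s\right) 2 s}{2 s}\right) \left(s + \left(26 + 41\right)\right) = -16 + 2 \left(s + \left(s + 2 s \left(131 + s\right)\right) \frac{1}{2 s}\right) \left(s + 67\right) = -16 + 2 \left(s + \frac{s + 2 s \left(131 + s\right)}{2 s}\right) \left(67 + s\right) = -16 + 2 \left(67 + s\right) \left(s + \frac{s + 2 s \left(131 + s\right)}{2 s}\right)$)
$\frac{a{\left(1 \right)}}{-60808} = \frac{17605 + 4 \cdot 1^{2} + 531 \cdot 1}{-60808} = \left(17605 + 4 \cdot 1 + 531\right) \left(- \frac{1}{60808}\right) = \left(17605 + 4 + 531\right) \left(- \frac{1}{60808}\right) = 18140 \left(- \frac{1}{60808}\right) = - \frac{4535}{15202}$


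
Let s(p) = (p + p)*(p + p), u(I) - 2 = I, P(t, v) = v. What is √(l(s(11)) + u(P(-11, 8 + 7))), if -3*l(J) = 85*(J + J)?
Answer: I*√246687/3 ≈ 165.56*I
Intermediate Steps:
u(I) = 2 + I
s(p) = 4*p² (s(p) = (2*p)*(2*p) = 4*p²)
l(J) = -170*J/3 (l(J) = -85*(J + J)/3 = -85*2*J/3 = -170*J/3)
√(l(s(11)) + u(P(-11, 8 + 7))) = √(-680*11²/3 + (2 + (8 + 7))) = √(-680*121/3 + (2 + 15)) = √(-170/3*484 + 17) = √(-82280/3 + 17) = √(-82229/3) = I*√246687/3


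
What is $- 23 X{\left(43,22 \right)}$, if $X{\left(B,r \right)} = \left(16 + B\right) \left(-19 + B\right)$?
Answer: $-32568$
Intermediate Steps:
$X{\left(B,r \right)} = \left(-19 + B\right) \left(16 + B\right)$
$- 23 X{\left(43,22 \right)} = - 23 \left(-304 + 43^{2} - 129\right) = - 23 \left(-304 + 1849 - 129\right) = \left(-23\right) 1416 = -32568$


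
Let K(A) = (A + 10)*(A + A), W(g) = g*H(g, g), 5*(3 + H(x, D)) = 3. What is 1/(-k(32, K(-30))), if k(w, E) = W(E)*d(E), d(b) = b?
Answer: 1/3456000 ≈ 2.8935e-7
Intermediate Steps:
H(x, D) = -12/5 (H(x, D) = -3 + (1/5)*3 = -3 + 3/5 = -12/5)
W(g) = -12*g/5 (W(g) = g*(-12/5) = -12*g/5)
K(A) = 2*A*(10 + A) (K(A) = (10 + A)*(2*A) = 2*A*(10 + A))
k(w, E) = -12*E**2/5 (k(w, E) = (-12*E/5)*E = -12*E**2/5)
1/(-k(32, K(-30))) = 1/(-(-12)*(2*(-30)*(10 - 30))**2/5) = 1/(-(-12)*(2*(-30)*(-20))**2/5) = 1/(-(-12)*1200**2/5) = 1/(-(-12)*1440000/5) = 1/(-1*(-3456000)) = 1/3456000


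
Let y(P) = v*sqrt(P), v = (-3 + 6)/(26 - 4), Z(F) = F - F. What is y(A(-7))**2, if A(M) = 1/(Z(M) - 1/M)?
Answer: 63/484 ≈ 0.13017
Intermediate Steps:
Z(F) = 0
A(M) = -M (A(M) = 1/(0 - 1/M) = 1/(-1/M) = -M)
v = 3/22 ≈ 0.13636
y(P) = 3*sqrt(P)/22
y(A(-7))**2 = (3*sqrt(-1*(-7))/22)**2 = (3*sqrt(7)/22)**2 = 63/484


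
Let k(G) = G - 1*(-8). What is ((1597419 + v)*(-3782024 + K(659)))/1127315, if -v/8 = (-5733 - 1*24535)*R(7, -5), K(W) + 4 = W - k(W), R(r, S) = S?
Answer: -1462509539164/1127315 ≈ -1.2973e+6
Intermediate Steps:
k(G) = 8 + G (k(G) = G + 8 = 8 + G)
K(W) = -12 (K(W) = -4 + (W - (8 + W)) = -4 + (W + (-8 - W)) = -4 - 8 = -12)
v = -1210720 (v = -8*(-5733 - 1*24535)*(-5) = -8*(-5733 - 24535)*(-5) = -(-242144)*(-5) = -8*151340 = -1210720)
((1597419 + v)*(-3782024 + K(659)))/1127315 = ((1597419 - 1210720)*(-3782024 - 12))/1127315 = (386699*(-3782036))*(1/1127315) = -1462509539164*1/1127315 = -1462509539164/1127315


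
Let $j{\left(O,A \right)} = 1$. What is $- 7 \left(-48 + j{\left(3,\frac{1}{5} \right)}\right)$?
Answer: $329$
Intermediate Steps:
$- 7 \left(-48 + j{\left(3,\frac{1}{5} \right)}\right) = - 7 \left(-48 + 1\right) = \left(-7\right) \left(-47\right) = 329$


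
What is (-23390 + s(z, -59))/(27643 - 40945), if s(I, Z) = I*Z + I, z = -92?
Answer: 1003/739 ≈ 1.3572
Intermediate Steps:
s(I, Z) = I + I*Z
(-23390 + s(z, -59))/(27643 - 40945) = (-23390 - 92*(1 - 59))/(27643 - 40945) = (-23390 - 92*(-58))/(-13302) = (-23390 + 5336)*(-1/13302) = -18054*(-1/13302) = 1003/739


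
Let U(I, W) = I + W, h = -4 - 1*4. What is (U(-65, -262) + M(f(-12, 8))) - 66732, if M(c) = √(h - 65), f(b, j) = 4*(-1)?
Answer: -67059 + I*√73 ≈ -67059.0 + 8.544*I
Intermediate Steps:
h = -8 (h = -4 - 4 = -8)
f(b, j) = -4
M(c) = I*√73 (M(c) = √(-8 - 65) = √(-73) = I*√73)
(U(-65, -262) + M(f(-12, 8))) - 66732 = ((-65 - 262) + I*√73) - 66732 = (-327 + I*√73) - 66732 = -67059 + I*√73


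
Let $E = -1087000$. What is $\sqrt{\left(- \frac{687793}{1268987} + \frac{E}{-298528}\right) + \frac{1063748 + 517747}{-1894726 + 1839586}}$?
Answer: $\frac{i \sqrt{3027988927326890982283706618}}{10879470965437} \approx 5.0579 i$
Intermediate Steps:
$\sqrt{\left(- \frac{687793}{1268987} + \frac{E}{-298528}\right) + \frac{1063748 + 517747}{-1894726 + 1839586}} = \sqrt{\left(- \frac{687793}{1268987} - \frac{1087000}{-298528}\right) + \frac{1063748 + 517747}{-1894726 + 1839586}} = \sqrt{\left(\left(-687793\right) \frac{1}{1268987} - - \frac{135875}{37316}\right) + \frac{1581495}{-55140}} = \sqrt{\left(- \frac{687793}{1268987} + \frac{135875}{37316}\right) + 1581495 \left(- \frac{1}{55140}\right)} = \sqrt{\frac{146757925037}{47353518892} - \frac{105433}{3676}} = \sqrt{- \frac{278321339056514}{10879470965437}} = \frac{i \sqrt{3027988927326890982283706618}}{10879470965437}$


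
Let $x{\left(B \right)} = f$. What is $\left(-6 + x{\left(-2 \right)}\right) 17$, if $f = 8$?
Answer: $34$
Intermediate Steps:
$x{\left(B \right)} = 8$
$\left(-6 + x{\left(-2 \right)}\right) 17 = \left(-6 + 8\right) 17 = 2 \cdot 17 = 34$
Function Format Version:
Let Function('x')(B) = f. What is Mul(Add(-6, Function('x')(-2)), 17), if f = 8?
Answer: 34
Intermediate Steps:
Function('x')(B) = 8
Mul(Add(-6, Function('x')(-2)), 17) = Mul(Add(-6, 8), 17) = Mul(2, 17) = 34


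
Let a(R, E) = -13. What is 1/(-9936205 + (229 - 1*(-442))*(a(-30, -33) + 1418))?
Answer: -1/8993450 ≈ -1.1119e-7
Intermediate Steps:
1/(-9936205 + (229 - 1*(-442))*(a(-30, -33) + 1418)) = 1/(-9936205 + (229 - 1*(-442))*(-13 + 1418)) = 1/(-9936205 + (229 + 442)*1405) = 1/(-9936205 + 671*1405) = 1/(-9936205 + 942755) = 1/(-8993450) = -1/8993450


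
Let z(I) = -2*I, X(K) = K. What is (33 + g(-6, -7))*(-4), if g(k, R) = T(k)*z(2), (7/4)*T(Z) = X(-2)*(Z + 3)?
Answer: -540/7 ≈ -77.143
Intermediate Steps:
T(Z) = -24/7 - 8*Z/7 (T(Z) = 4*(-2*(Z + 3))/7 = 4*(-2*(3 + Z))/7 = 4*(-6 - 2*Z)/7 = -24/7 - 8*Z/7)
g(k, R) = 96/7 + 32*k/7 (g(k, R) = (-24/7 - 8*k/7)*(-2*2) = (-24/7 - 8*k/7)*(-4) = 96/7 + 32*k/7)
(33 + g(-6, -7))*(-4) = (33 + (96/7 + (32/7)*(-6)))*(-4) = (33 + (96/7 - 192/7))*(-4) = (33 - 96/7)*(-4) = (135/7)*(-4) = -540/7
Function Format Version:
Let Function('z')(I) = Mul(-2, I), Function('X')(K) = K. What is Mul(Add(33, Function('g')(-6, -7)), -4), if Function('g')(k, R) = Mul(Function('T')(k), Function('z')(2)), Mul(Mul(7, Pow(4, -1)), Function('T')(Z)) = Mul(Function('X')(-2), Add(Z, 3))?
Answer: Rational(-540, 7) ≈ -77.143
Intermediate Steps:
Function('T')(Z) = Add(Rational(-24, 7), Mul(Rational(-8, 7), Z)) (Function('T')(Z) = Mul(Rational(4, 7), Mul(-2, Add(Z, 3))) = Mul(Rational(4, 7), Mul(-2, Add(3, Z))) = Mul(Rational(4, 7), Add(-6, Mul(-2, Z))) = Add(Rational(-24, 7), Mul(Rational(-8, 7), Z)))
Function('g')(k, R) = Add(Rational(96, 7), Mul(Rational(32, 7), k)) (Function('g')(k, R) = Mul(Add(Rational(-24, 7), Mul(Rational(-8, 7), k)), Mul(-2, 2)) = Mul(Add(Rational(-24, 7), Mul(Rational(-8, 7), k)), -4) = Add(Rational(96, 7), Mul(Rational(32, 7), k)))
Mul(Add(33, Function('g')(-6, -7)), -4) = Mul(Add(33, Add(Rational(96, 7), Mul(Rational(32, 7), -6))), -4) = Mul(Add(33, Add(Rational(96, 7), Rational(-192, 7))), -4) = Mul(Add(33, Rational(-96, 7)), -4) = Mul(Rational(135, 7), -4) = Rational(-540, 7)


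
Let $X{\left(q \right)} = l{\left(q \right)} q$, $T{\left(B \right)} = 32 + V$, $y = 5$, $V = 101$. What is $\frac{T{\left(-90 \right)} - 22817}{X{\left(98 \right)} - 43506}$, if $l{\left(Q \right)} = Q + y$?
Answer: $\frac{5671}{8353} \approx 0.67892$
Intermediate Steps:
$l{\left(Q \right)} = 5 + Q$ ($l{\left(Q \right)} = Q + 5 = 5 + Q$)
$T{\left(B \right)} = 133$ ($T{\left(B \right)} = 32 + 101 = 133$)
$X{\left(q \right)} = q \left(5 + q\right)$ ($X{\left(q \right)} = \left(5 + q\right) q = q \left(5 + q\right)$)
$\frac{T{\left(-90 \right)} - 22817}{X{\left(98 \right)} - 43506} = \frac{133 - 22817}{98 \left(5 + 98\right) - 43506} = - \frac{22684}{98 \cdot 103 - 43506} = - \frac{22684}{10094 - 43506} = - \frac{22684}{-33412} = \left(-22684\right) \left(- \frac{1}{33412}\right) = \frac{5671}{8353}$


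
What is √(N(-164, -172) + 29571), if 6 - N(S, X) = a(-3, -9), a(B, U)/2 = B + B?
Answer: √29589 ≈ 172.01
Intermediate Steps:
a(B, U) = 4*B (a(B, U) = 2*(B + B) = 2*(2*B) = 4*B)
N(S, X) = 18 (N(S, X) = 6 - 4*(-3) = 6 - 1*(-12) = 6 + 12 = 18)
√(N(-164, -172) + 29571) = √(18 + 29571) = √29589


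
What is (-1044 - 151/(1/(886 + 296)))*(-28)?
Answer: 5026728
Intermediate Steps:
(-1044 - 151/(1/(886 + 296)))*(-28) = (-1044 - 151/(1/1182))*(-28) = (-1044 - 151/1/1182)*(-28) = (-1044 - 151*1182)*(-28) = (-1044 - 178482)*(-28) = -179526*(-28) = 5026728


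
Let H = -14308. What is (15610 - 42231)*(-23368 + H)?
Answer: 1002972796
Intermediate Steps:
(15610 - 42231)*(-23368 + H) = (15610 - 42231)*(-23368 - 14308) = -26621*(-37676) = 1002972796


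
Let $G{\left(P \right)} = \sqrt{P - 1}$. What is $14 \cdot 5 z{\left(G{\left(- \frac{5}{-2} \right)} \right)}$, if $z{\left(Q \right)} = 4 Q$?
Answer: $140 \sqrt{6} \approx 342.93$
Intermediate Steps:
$G{\left(P \right)} = \sqrt{-1 + P}$
$14 \cdot 5 z{\left(G{\left(- \frac{5}{-2} \right)} \right)} = 14 \cdot 5 \cdot 4 \sqrt{-1 - \frac{5}{-2}} = 70 \cdot 4 \sqrt{-1 - - \frac{5}{2}} = 70 \cdot 4 \sqrt{-1 + \frac{5}{2}} = 70 \cdot 4 \sqrt{\frac{3}{2}} = 70 \cdot 4 \frac{\sqrt{6}}{2} = 70 \cdot 2 \sqrt{6} = 140 \sqrt{6}$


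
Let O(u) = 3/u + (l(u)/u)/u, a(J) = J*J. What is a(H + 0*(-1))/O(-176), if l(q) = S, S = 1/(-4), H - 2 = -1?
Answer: -123904/2113 ≈ -58.639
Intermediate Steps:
H = 1 (H = 2 - 1 = 1)
S = -¼ ≈ -0.25000
l(q) = -¼
a(J) = J²
O(u) = 3/u - 1/(4*u²) (O(u) = 3/u + (-1/(4*u))/u = 3/u - 1/(4*u²))
a(H + 0*(-1))/O(-176) = (1 + 0*(-1))²/(((¼)*(-1 + 12*(-176))/(-176)²)) = (1 + 0)²/(((¼)*(1/30976)*(-1 - 2112))) = 1²/(((¼)*(1/30976)*(-2113))) = 1/(-2113/123904) = 1*(-123904/2113) = -123904/2113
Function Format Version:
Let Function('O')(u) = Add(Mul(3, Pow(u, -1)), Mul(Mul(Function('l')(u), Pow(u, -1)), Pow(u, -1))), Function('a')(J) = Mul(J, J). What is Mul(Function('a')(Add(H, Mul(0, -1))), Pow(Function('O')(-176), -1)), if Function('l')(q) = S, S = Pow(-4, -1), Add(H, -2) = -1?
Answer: Rational(-123904, 2113) ≈ -58.639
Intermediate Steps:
H = 1 (H = Add(2, -1) = 1)
S = Rational(-1, 4) ≈ -0.25000
Function('l')(q) = Rational(-1, 4)
Function('a')(J) = Pow(J, 2)
Function('O')(u) = Add(Mul(3, Pow(u, -1)), Mul(Rational(-1, 4), Pow(u, -2))) (Function('O')(u) = Add(Mul(3, Pow(u, -1)), Mul(Mul(Rational(-1, 4), Pow(u, -1)), Pow(u, -1))) = Add(Mul(3, Pow(u, -1)), Mul(Rational(-1, 4), Pow(u, -2))))
Mul(Function('a')(Add(H, Mul(0, -1))), Pow(Function('O')(-176), -1)) = Mul(Pow(Add(1, Mul(0, -1)), 2), Pow(Mul(Rational(1, 4), Pow(-176, -2), Add(-1, Mul(12, -176))), -1)) = Mul(Pow(Add(1, 0), 2), Pow(Mul(Rational(1, 4), Rational(1, 30976), Add(-1, -2112)), -1)) = Mul(Pow(1, 2), Pow(Mul(Rational(1, 4), Rational(1, 30976), -2113), -1)) = Mul(1, Pow(Rational(-2113, 123904), -1)) = Mul(1, Rational(-123904, 2113)) = Rational(-123904, 2113)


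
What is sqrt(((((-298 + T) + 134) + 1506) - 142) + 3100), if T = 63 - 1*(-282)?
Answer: sqrt(4645) ≈ 68.154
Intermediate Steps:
T = 345 (T = 63 + 282 = 345)
sqrt(((((-298 + T) + 134) + 1506) - 142) + 3100) = sqrt(((((-298 + 345) + 134) + 1506) - 142) + 3100) = sqrt((((47 + 134) + 1506) - 142) + 3100) = sqrt(((181 + 1506) - 142) + 3100) = sqrt((1687 - 142) + 3100) = sqrt(1545 + 3100) = sqrt(4645)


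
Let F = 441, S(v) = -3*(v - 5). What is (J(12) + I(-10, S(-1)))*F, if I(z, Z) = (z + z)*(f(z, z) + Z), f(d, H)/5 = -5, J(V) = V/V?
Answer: 62181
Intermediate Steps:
J(V) = 1
f(d, H) = -25 (f(d, H) = 5*(-5) = -25)
S(v) = 15 - 3*v (S(v) = -3*(-5 + v) = 15 - 3*v)
I(z, Z) = 2*z*(-25 + Z) (I(z, Z) = (z + z)*(-25 + Z) = (2*z)*(-25 + Z) = 2*z*(-25 + Z))
(J(12) + I(-10, S(-1)))*F = (1 + 2*(-10)*(-25 + (15 - 3*(-1))))*441 = (1 + 2*(-10)*(-25 + (15 + 3)))*441 = (1 + 2*(-10)*(-25 + 18))*441 = (1 + 2*(-10)*(-7))*441 = (1 + 140)*441 = 141*441 = 62181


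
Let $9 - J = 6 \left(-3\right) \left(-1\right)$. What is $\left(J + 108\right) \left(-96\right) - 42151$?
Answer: $-51655$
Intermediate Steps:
$J = -9$ ($J = 9 - 6 \left(-3\right) \left(-1\right) = 9 - \left(-18\right) \left(-1\right) = 9 - 18 = -9$)
$\left(J + 108\right) \left(-96\right) - 42151 = \left(-9 + 108\right) \left(-96\right) - 42151 = 99 \left(-96\right) - 42151 = -9504 - 42151 = -51655$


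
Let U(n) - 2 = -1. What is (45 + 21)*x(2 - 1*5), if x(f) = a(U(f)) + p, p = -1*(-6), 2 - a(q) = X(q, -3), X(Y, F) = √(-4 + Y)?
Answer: 528 - 66*I*√3 ≈ 528.0 - 114.32*I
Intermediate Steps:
U(n) = 1 (U(n) = 2 - 1 = 1)
a(q) = 2 - √(-4 + q)
p = 6
x(f) = 8 - I*√3 (x(f) = (2 - √(-4 + 1)) + 6 = (2 - √(-3)) + 6 = (2 - I*√3) + 6 = 8 - I*√3)
(45 + 21)*x(2 - 1*5) = (45 + 21)*(8 - I*√3) = 66*(8 - I*√3) = 528 - 66*I*√3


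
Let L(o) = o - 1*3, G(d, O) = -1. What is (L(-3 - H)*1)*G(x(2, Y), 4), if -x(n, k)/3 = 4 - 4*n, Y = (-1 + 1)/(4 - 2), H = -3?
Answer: 3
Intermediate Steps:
Y = 0 (Y = 0/2 = 0*(½) = 0)
x(n, k) = -12 + 12*n (x(n, k) = -3*(4 - 4*n) = -12 + 12*n)
L(o) = -3 + o (L(o) = o - 3 = -3 + o)
(L(-3 - H)*1)*G(x(2, Y), 4) = ((-3 + (-3 - 1*(-3)))*1)*(-1) = ((-3 + (-3 + 3))*1)*(-1) = ((-3 + 0)*1)*(-1) = -3*1*(-1) = -3*(-1) = 3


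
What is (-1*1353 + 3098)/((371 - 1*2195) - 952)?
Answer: -1745/2776 ≈ -0.62860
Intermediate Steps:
(-1*1353 + 3098)/((371 - 1*2195) - 952) = (-1353 + 3098)/((371 - 2195) - 952) = 1745/(-1824 - 952) = 1745/(-2776) = 1745*(-1/2776) = -1745/2776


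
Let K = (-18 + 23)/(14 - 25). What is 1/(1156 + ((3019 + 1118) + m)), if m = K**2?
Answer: 121/640478 ≈ 0.00018892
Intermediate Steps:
K = -5/11 (K = 5/(-11) = 5*(-1/11) = -5/11 ≈ -0.45455)
m = 25/121 (m = (-5/11)**2 = 25/121 ≈ 0.20661)
1/(1156 + ((3019 + 1118) + m)) = 1/(1156 + ((3019 + 1118) + 25/121)) = 1/(1156 + (4137 + 25/121)) = 1/(1156 + 500602/121) = 1/(640478/121) = 121/640478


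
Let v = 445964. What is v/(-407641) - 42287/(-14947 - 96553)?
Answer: -32487071033/45451971500 ≈ -0.71476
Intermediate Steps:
v/(-407641) - 42287/(-14947 - 96553) = 445964/(-407641) - 42287/(-14947 - 96553) = 445964*(-1/407641) - 42287/(-111500) = -445964/407641 - 42287*(-1/111500) = -445964/407641 + 42287/111500 = -32487071033/45451971500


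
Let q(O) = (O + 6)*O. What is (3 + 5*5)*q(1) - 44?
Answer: 152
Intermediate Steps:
q(O) = O*(6 + O) (q(O) = (6 + O)*O = O*(6 + O))
(3 + 5*5)*q(1) - 44 = (3 + 5*5)*(1*(6 + 1)) - 44 = (3 + 25)*(1*7) - 44 = 28*7 - 44 = 196 - 44 = 152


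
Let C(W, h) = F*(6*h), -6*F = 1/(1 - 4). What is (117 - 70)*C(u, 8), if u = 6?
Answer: 376/3 ≈ 125.33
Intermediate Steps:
F = 1/18 (F = -1/(6*(1 - 4)) = -1/6/(-3) = -1/6*(-1/3) = 1/18 ≈ 0.055556)
C(W, h) = h/3 (C(W, h) = (6*h)/18 = h/3)
(117 - 70)*C(u, 8) = (117 - 70)*((1/3)*8) = 47*(8/3) = 376/3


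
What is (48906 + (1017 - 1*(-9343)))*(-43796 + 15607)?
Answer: -1670649274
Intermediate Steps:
(48906 + (1017 - 1*(-9343)))*(-43796 + 15607) = (48906 + (1017 + 9343))*(-28189) = (48906 + 10360)*(-28189) = 59266*(-28189) = -1670649274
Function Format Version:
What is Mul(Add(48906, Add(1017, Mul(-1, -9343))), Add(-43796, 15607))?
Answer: -1670649274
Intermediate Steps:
Mul(Add(48906, Add(1017, Mul(-1, -9343))), Add(-43796, 15607)) = Mul(Add(48906, Add(1017, 9343)), -28189) = Mul(Add(48906, 10360), -28189) = Mul(59266, -28189) = -1670649274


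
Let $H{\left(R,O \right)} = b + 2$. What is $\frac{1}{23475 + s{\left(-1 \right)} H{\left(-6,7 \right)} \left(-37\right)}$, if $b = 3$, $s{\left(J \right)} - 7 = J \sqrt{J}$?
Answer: $\frac{4436}{98397325} - \frac{37 i}{98397325} \approx 4.5083 \cdot 10^{-5} - 3.7603 \cdot 10^{-7} i$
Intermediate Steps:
$s{\left(J \right)} = 7 + J^{\frac{3}{2}}$ ($s{\left(J \right)} = 7 + J \sqrt{J} = 7 + J^{\frac{3}{2}}$)
$H{\left(R,O \right)} = 5$ ($H{\left(R,O \right)} = 3 + 2 = 5$)
$\frac{1}{23475 + s{\left(-1 \right)} H{\left(-6,7 \right)} \left(-37\right)} = \frac{1}{23475 + \left(7 + \left(-1\right)^{\frac{3}{2}}\right) 5 \left(-37\right)} = \frac{1}{23475 + \left(7 - i\right) 5 \left(-37\right)} = \frac{1}{23475 + \left(35 - 5 i\right) \left(-37\right)} = \frac{1}{23475 - \left(1295 - 185 i\right)} = \frac{1}{22180 + 185 i} = \frac{22180 - 185 i}{491986625}$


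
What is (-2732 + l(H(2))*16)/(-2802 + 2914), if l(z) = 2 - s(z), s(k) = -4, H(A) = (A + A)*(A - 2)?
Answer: -659/28 ≈ -23.536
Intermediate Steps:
H(A) = 2*A*(-2 + A) (H(A) = (2*A)*(-2 + A) = 2*A*(-2 + A))
l(z) = 6 (l(z) = 2 - 1*(-4) = 2 + 4 = 6)
(-2732 + l(H(2))*16)/(-2802 + 2914) = (-2732 + 6*16)/(-2802 + 2914) = (-2732 + 96)/112 = -2636*1/112 = -659/28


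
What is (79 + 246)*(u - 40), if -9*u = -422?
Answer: 20150/9 ≈ 2238.9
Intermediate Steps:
u = 422/9 (u = -⅑*(-422) = 422/9 ≈ 46.889)
(79 + 246)*(u - 40) = (79 + 246)*(422/9 - 40) = 325*(62/9) = 20150/9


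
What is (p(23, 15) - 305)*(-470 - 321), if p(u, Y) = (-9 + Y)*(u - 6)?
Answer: 160573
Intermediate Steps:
p(u, Y) = (-9 + Y)*(-6 + u)
(p(23, 15) - 305)*(-470 - 321) = ((54 - 9*23 - 6*15 + 15*23) - 305)*(-470 - 321) = ((54 - 207 - 90 + 345) - 305)*(-791) = (102 - 305)*(-791) = -203*(-791) = 160573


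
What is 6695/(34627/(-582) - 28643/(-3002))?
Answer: -2924315745/21820007 ≈ -134.02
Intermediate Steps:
6695/(34627/(-582) - 28643/(-3002)) = 6695/(34627*(-1/582) - 28643*(-1/3002)) = 6695/(-34627/582 + 28643/3002) = 6695/(-21820007/436791) = 6695*(-436791/21820007) = -2924315745/21820007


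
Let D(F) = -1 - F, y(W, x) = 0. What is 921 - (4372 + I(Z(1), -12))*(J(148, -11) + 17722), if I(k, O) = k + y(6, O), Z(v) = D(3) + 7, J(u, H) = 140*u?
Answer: -168182829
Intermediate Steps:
Z(v) = 3 (Z(v) = (-1 - 1*3) + 7 = (-1 - 3) + 7 = -4 + 7 = 3)
I(k, O) = k (I(k, O) = k + 0 = k)
921 - (4372 + I(Z(1), -12))*(J(148, -11) + 17722) = 921 - (4372 + 3)*(140*148 + 17722) = 921 - 4375*(20720 + 17722) = 921 - 4375*38442 = 921 - 1*168183750 = 921 - 168183750 = -168182829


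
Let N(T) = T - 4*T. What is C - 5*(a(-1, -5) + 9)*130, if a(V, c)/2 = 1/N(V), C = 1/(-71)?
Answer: -1338353/213 ≈ -6283.3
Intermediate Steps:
C = -1/71 ≈ -0.014085
N(T) = -3*T
a(V, c) = -2/(3*V) (a(V, c) = 2/((-3*V)) = 2*(-1/(3*V)) = -2/(3*V))
C - 5*(a(-1, -5) + 9)*130 = -1/71 - 5*(-⅔/(-1) + 9)*130 = -1/71 - 5*(-⅔*(-1) + 9)*130 = -1/71 - 5*(⅔ + 9)*130 = -1/71 - 5*29/3*130 = -1/71 - 145/3*130 = -1/71 - 18850/3 = -1338353/213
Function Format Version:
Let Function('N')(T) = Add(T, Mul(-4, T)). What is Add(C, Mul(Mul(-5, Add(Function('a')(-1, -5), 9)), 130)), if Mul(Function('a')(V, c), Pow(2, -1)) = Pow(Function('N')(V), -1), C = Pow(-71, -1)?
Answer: Rational(-1338353, 213) ≈ -6283.3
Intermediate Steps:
C = Rational(-1, 71) ≈ -0.014085
Function('N')(T) = Mul(-3, T)
Function('a')(V, c) = Mul(Rational(-2, 3), Pow(V, -1)) (Function('a')(V, c) = Mul(2, Pow(Mul(-3, V), -1)) = Mul(2, Mul(Rational(-1, 3), Pow(V, -1))) = Mul(Rational(-2, 3), Pow(V, -1)))
Add(C, Mul(Mul(-5, Add(Function('a')(-1, -5), 9)), 130)) = Add(Rational(-1, 71), Mul(Mul(-5, Add(Mul(Rational(-2, 3), Pow(-1, -1)), 9)), 130)) = Add(Rational(-1, 71), Mul(Mul(-5, Add(Mul(Rational(-2, 3), -1), 9)), 130)) = Add(Rational(-1, 71), Mul(Mul(-5, Add(Rational(2, 3), 9)), 130)) = Add(Rational(-1, 71), Mul(Mul(-5, Rational(29, 3)), 130)) = Add(Rational(-1, 71), Mul(Rational(-145, 3), 130)) = Add(Rational(-1, 71), Rational(-18850, 3)) = Rational(-1338353, 213)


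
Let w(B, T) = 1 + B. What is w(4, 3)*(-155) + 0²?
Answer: -775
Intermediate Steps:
w(4, 3)*(-155) + 0² = (1 + 4)*(-155) + 0² = 5*(-155) + 0 = -775 + 0 = -775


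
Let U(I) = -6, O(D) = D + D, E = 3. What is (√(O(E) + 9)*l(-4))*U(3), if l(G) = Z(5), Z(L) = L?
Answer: -30*√15 ≈ -116.19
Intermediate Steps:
l(G) = 5
O(D) = 2*D
(√(O(E) + 9)*l(-4))*U(3) = (√(2*3 + 9)*5)*(-6) = (√(6 + 9)*5)*(-6) = (√15*5)*(-6) = (5*√15)*(-6) = -30*√15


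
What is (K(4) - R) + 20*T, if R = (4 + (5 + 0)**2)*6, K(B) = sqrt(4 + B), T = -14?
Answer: -454 + 2*sqrt(2) ≈ -451.17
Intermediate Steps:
R = 174 (R = (4 + 5**2)*6 = (4 + 25)*6 = 29*6 = 174)
(K(4) - R) + 20*T = (sqrt(4 + 4) - 1*174) + 20*(-14) = (sqrt(8) - 174) - 280 = (2*sqrt(2) - 174) - 280 = (-174 + 2*sqrt(2)) - 280 = -454 + 2*sqrt(2)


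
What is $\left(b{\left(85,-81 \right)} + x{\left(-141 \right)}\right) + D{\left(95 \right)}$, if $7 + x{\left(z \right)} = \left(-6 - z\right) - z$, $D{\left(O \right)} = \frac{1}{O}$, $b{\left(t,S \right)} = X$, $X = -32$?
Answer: $\frac{22516}{95} \approx 237.01$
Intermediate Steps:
$b{\left(t,S \right)} = -32$
$x{\left(z \right)} = -13 - 2 z$ ($x{\left(z \right)} = -7 - \left(6 + 2 z\right) = -13 - 2 z$)
$\left(b{\left(85,-81 \right)} + x{\left(-141 \right)}\right) + D{\left(95 \right)} = \left(-32 - -269\right) + \frac{1}{95} = \left(-32 + \left(-13 + 282\right)\right) + \frac{1}{95} = \left(-32 + 269\right) + \frac{1}{95} = 237 + \frac{1}{95} = \frac{22516}{95}$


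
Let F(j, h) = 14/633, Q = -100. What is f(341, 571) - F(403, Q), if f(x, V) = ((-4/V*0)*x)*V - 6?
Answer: -3812/633 ≈ -6.0221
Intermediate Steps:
f(x, V) = -6 (f(x, V) = (0*x)*V - 6 = 0*V - 6 = 0 - 6 = -6)
F(j, h) = 14/633 (F(j, h) = 14*(1/633) = 14/633)
f(341, 571) - F(403, Q) = -6 - 1*14/633 = -6 - 14/633 = -3812/633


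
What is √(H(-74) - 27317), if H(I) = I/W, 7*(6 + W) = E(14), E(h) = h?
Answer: I*√109194/2 ≈ 165.22*I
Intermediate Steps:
W = -4 (W = -6 + (⅐)*14 = -6 + 2 = -4)
H(I) = -I/4 (H(I) = I/(-4) = I*(-¼) = -I/4)
√(H(-74) - 27317) = √(-¼*(-74) - 27317) = √(37/2 - 27317) = √(-54597/2) = I*√109194/2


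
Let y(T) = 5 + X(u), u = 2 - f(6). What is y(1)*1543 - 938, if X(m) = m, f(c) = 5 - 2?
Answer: 5234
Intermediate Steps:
f(c) = 3
u = -1 (u = 2 - 1*3 = 2 - 3 = -1)
y(T) = 4 (y(T) = 5 - 1 = 4)
y(1)*1543 - 938 = 4*1543 - 938 = 6172 - 938 = 5234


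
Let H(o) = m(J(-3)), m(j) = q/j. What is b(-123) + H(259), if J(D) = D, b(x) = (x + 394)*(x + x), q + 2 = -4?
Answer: -66664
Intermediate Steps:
q = -6 (q = -2 - 4 = -6)
b(x) = 2*x*(394 + x) (b(x) = (394 + x)*(2*x) = 2*x*(394 + x))
m(j) = -6/j
H(o) = 2 (H(o) = -6/(-3) = -6*(-1/3) = 2)
b(-123) + H(259) = 2*(-123)*(394 - 123) + 2 = 2*(-123)*271 + 2 = -66666 + 2 = -66664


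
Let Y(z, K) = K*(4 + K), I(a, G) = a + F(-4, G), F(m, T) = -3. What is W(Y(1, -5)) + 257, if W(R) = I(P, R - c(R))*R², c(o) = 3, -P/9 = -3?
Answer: 857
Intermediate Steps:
P = 27 (P = -9*(-3) = 27)
I(a, G) = -3 + a (I(a, G) = a - 3 = -3 + a)
W(R) = 24*R² (W(R) = (-3 + 27)*R² = 24*R²)
W(Y(1, -5)) + 257 = 24*(-5*(4 - 5))² + 257 = 24*(-5*(-1))² + 257 = 24*5² + 257 = 24*25 + 257 = 600 + 257 = 857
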